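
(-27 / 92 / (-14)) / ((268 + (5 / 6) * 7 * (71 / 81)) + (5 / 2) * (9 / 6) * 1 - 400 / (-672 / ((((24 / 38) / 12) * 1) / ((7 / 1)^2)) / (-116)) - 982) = -6108291 / 205490095126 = -0.00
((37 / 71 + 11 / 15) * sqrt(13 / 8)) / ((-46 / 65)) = -2171 * sqrt(26) / 4899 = -2.26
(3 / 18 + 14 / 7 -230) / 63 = -1367 / 378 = -3.62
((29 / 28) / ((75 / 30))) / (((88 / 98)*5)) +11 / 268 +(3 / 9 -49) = -21461447 / 442200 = -48.53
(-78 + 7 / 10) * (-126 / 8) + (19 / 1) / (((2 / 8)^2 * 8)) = 50219 / 40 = 1255.48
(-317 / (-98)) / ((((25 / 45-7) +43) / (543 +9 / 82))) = 127058355 / 2643844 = 48.06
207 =207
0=0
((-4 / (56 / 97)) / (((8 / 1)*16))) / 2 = -97 / 3584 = -0.03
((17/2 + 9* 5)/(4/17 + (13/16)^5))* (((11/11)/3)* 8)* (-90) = -15258877952/700419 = -21785.36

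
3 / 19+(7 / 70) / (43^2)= 55489 / 351310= 0.16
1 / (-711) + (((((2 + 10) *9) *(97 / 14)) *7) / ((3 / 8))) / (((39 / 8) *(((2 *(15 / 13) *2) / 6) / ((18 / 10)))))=119174951 / 17775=6704.64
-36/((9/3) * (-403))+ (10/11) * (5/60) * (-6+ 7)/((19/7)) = 29153/505362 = 0.06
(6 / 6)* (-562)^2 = 315844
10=10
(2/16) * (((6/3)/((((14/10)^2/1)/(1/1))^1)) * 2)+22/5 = 2281/490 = 4.66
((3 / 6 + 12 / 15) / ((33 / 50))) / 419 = 65 / 13827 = 0.00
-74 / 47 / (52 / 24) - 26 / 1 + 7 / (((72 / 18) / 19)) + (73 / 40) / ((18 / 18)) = 204033 / 24440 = 8.35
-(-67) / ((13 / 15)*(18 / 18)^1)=1005 / 13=77.31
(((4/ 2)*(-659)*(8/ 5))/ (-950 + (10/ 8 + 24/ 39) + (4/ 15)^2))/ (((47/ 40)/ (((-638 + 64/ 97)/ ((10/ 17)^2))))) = -3486.82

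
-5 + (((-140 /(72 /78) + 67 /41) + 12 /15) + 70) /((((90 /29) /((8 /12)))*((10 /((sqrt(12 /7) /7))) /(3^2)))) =-7.87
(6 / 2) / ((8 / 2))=3 / 4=0.75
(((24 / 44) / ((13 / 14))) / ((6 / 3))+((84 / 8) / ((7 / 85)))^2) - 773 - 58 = 8823411 / 572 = 15425.54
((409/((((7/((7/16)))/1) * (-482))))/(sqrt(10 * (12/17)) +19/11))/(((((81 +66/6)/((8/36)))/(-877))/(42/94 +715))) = 18.33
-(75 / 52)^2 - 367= -997993 / 2704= -369.08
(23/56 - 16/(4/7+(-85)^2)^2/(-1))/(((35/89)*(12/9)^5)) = 1272520881325269/5134480458096640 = 0.25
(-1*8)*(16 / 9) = -128 / 9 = -14.22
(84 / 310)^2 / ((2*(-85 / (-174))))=153468 / 2042125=0.08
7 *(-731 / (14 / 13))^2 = 90307009 / 28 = 3225250.32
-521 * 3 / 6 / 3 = -521 / 6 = -86.83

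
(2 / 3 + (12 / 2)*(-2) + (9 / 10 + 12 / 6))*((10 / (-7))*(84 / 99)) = 92 / 9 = 10.22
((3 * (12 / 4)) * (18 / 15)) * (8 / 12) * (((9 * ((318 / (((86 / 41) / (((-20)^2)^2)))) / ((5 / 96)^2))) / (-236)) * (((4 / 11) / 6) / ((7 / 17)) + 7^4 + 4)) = -1153588238631567360 / 195349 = -5905268205271.42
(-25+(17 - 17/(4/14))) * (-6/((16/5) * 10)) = 405/32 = 12.66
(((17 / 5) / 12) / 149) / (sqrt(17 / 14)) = 0.00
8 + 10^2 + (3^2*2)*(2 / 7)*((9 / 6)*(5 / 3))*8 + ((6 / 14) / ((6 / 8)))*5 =1496 / 7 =213.71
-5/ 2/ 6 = -5/ 12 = -0.42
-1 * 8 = -8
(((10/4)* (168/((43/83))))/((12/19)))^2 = 3046488025/1849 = 1647640.90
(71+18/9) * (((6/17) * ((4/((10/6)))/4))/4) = 657/170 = 3.86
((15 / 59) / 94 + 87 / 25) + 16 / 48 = 1587281 / 415950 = 3.82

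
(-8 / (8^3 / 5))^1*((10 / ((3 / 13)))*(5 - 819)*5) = 661375 / 48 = 13778.65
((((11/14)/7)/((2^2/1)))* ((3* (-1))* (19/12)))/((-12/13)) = 2717/18816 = 0.14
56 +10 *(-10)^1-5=-49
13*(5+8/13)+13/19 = 1400/19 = 73.68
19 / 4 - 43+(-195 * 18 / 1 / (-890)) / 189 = -95267 / 2492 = -38.23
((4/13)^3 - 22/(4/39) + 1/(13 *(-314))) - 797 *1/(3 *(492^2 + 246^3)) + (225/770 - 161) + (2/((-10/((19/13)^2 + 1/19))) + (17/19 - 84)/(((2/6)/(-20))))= 105602036983235307881/22903692961149000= 4610.70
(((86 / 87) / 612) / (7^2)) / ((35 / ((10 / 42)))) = 43 / 191758266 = 0.00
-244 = -244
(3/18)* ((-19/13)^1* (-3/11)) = 19/286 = 0.07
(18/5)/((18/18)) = 18/5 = 3.60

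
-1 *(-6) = 6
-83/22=-3.77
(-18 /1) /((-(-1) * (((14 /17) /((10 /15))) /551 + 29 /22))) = -3709332 /272105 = -13.63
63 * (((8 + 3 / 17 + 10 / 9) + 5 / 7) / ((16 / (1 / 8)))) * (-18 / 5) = -12051 / 680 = -17.72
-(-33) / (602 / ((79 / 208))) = 2607 / 125216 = 0.02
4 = 4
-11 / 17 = -0.65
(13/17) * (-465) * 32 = -193440/17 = -11378.82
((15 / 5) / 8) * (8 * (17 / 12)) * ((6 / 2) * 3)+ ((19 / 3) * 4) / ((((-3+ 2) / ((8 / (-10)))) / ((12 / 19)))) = 1021 / 20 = 51.05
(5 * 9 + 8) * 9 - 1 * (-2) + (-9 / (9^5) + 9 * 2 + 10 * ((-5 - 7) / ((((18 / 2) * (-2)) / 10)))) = 3698216 / 6561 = 563.67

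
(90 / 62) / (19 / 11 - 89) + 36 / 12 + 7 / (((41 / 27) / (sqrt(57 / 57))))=617655 / 81344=7.59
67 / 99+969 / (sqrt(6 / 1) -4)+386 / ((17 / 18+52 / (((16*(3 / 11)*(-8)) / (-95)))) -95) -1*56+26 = -2765526299 / 6765165 -969*sqrt(6) / 10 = -646.14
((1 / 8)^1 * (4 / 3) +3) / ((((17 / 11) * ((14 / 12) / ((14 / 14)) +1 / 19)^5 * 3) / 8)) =1788496212096 / 882110359883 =2.03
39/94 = 0.41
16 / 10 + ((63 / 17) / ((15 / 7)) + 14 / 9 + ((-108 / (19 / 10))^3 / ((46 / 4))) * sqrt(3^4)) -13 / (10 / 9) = -34694113412239 / 241368210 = -143739.37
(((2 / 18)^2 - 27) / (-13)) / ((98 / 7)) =1093 / 7371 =0.15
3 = 3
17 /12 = 1.42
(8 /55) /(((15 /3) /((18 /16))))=9 /275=0.03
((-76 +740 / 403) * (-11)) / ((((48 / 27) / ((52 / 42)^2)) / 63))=9616464 / 217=44315.50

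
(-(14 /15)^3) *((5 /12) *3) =-686 /675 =-1.02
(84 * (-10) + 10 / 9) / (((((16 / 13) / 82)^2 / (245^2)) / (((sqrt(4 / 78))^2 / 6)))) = -1910403887.68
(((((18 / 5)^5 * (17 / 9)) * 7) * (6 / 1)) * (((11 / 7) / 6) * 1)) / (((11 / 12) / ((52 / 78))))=28553472 / 3125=9137.11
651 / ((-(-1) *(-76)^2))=651 / 5776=0.11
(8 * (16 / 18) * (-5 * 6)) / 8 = -80 / 3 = -26.67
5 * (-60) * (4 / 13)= -1200 / 13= -92.31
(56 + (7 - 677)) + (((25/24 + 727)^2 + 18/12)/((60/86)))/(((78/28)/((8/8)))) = 91690391053/336960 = 272110.61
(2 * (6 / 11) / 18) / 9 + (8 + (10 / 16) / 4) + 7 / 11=83629 / 9504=8.80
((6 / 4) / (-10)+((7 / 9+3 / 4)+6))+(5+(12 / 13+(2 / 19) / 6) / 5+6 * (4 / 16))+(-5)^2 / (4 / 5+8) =16.91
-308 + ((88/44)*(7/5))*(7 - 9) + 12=-1508/5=-301.60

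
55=55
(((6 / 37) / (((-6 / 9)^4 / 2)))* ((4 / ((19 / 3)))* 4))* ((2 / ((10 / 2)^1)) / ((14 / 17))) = 49572 / 24605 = 2.01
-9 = -9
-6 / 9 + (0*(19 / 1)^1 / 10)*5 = -0.67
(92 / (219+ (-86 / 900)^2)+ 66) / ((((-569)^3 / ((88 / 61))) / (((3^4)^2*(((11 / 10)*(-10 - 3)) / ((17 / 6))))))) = 66329071826413968 / 3851058571993333735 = 0.02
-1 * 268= -268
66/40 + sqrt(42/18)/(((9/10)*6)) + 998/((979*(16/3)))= 5*sqrt(21)/81 + 72099/39160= 2.12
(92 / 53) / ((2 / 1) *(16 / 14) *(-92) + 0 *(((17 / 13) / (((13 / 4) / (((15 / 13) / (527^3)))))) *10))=-0.01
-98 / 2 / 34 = -49 / 34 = -1.44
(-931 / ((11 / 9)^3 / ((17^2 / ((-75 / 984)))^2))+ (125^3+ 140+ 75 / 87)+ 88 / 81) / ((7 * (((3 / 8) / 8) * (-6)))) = 458287327736815354048 / 123106685625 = 3722684315.72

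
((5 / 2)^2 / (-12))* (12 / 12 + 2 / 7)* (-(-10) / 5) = -75 / 56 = -1.34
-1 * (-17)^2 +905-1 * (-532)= 1148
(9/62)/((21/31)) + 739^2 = 7645697/14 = 546121.21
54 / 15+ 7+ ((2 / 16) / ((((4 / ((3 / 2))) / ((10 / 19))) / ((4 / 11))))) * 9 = 89291 / 8360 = 10.68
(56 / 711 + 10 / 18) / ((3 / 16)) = 7216 / 2133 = 3.38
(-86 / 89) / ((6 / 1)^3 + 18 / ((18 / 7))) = -86 / 19847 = -0.00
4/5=0.80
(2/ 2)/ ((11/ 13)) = 13/ 11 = 1.18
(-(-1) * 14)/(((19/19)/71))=994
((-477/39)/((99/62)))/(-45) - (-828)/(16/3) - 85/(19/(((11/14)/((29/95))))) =2255812697/15675660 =143.91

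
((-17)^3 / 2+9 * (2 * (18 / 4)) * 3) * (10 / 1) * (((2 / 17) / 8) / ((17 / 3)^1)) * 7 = -464835 / 1156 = -402.11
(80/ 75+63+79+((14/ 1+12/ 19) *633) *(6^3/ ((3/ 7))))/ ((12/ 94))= 31264499029/ 855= 36566665.53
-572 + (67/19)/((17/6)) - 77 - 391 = -335518/323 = -1038.76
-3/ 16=-0.19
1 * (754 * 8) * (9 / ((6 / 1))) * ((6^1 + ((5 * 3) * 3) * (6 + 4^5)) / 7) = 419429088 / 7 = 59918441.14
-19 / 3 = -6.33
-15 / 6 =-5 / 2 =-2.50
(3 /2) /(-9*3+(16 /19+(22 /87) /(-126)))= -312417 /5448532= -0.06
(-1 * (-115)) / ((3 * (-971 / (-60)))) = 2300 / 971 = 2.37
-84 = -84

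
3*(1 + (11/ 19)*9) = 354/ 19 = 18.63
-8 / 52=-2 / 13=-0.15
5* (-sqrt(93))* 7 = -337.53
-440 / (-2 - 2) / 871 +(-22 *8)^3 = -4748496786 / 871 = -5451775.87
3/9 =1/3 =0.33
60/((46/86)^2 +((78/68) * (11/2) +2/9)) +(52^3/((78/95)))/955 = 831553576592/4420237173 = 188.12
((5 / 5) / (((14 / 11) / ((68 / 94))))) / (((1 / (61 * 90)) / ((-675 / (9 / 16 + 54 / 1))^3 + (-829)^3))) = -76259885469454295730 / 42895631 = -1777800761794.47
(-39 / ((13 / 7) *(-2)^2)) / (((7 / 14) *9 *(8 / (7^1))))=-49 / 48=-1.02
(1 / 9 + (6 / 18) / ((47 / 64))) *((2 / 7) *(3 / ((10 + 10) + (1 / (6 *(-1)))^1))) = 956 / 39151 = 0.02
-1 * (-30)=30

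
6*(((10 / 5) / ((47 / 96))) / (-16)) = -72 / 47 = -1.53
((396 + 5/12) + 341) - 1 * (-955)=20309/12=1692.42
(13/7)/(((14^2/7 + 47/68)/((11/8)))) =2431/27314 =0.09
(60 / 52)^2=225 / 169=1.33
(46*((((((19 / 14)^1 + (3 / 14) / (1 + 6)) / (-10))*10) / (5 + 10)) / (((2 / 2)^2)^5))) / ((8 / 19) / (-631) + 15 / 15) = -37501592 / 8806035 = -4.26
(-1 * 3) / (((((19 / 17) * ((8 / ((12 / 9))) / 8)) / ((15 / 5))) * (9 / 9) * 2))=-102 / 19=-5.37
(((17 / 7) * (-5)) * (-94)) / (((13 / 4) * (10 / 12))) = 38352 / 91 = 421.45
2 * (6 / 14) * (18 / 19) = 108 / 133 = 0.81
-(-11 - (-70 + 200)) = 141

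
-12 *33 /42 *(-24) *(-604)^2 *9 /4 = 1300204224 /7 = 185743460.57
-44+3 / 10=-437 / 10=-43.70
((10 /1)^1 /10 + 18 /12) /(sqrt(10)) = sqrt(10) /4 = 0.79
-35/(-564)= 35/564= 0.06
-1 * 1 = -1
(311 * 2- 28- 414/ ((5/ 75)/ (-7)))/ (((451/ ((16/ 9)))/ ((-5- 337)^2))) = 9162491904/ 451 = 20315946.57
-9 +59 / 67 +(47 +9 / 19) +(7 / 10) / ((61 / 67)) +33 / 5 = 7256383 / 155306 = 46.72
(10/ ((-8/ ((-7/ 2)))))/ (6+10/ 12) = 105/ 164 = 0.64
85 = 85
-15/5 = -3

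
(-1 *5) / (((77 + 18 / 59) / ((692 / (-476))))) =51035 / 542759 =0.09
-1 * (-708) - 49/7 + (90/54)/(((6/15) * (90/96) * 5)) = 6317/9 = 701.89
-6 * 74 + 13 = -431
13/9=1.44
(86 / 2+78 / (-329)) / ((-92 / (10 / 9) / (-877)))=61692565 / 136206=452.94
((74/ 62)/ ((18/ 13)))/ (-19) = -481/ 10602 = -0.05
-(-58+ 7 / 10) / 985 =573 / 9850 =0.06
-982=-982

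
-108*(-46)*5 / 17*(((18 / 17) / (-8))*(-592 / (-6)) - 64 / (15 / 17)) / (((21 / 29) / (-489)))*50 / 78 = 203395246800 / 3757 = 54137675.49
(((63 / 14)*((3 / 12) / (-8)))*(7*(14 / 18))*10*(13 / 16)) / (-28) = 455 / 2048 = 0.22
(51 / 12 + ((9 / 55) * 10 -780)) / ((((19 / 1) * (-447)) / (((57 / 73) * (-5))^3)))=-13833023625 / 2550395452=-5.42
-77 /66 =-7 /6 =-1.17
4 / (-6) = -2 / 3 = -0.67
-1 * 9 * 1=-9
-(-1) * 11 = 11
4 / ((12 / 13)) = 13 / 3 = 4.33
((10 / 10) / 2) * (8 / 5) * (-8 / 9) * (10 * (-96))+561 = 3731 / 3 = 1243.67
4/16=1/4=0.25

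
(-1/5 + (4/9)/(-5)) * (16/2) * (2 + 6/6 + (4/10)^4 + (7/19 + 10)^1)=-5513872/178125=-30.96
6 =6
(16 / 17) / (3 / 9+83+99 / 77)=336 / 30209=0.01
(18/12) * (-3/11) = -9/22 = -0.41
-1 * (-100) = 100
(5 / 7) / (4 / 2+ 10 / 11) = 0.25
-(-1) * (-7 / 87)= -7 / 87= -0.08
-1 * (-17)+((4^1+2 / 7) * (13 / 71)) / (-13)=8419 / 497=16.94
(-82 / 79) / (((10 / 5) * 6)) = -41 / 474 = -0.09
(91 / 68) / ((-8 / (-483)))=43953 / 544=80.80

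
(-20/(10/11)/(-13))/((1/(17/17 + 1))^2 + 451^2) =88/10576865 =0.00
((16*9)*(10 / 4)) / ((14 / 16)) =2880 / 7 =411.43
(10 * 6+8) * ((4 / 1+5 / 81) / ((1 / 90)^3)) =201348000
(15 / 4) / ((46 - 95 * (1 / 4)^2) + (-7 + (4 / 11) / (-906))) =0.11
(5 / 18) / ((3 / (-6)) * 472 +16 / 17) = -85 / 71928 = -0.00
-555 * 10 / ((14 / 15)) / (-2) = 41625 / 14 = 2973.21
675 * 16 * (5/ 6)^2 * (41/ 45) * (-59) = -1209500/ 3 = -403166.67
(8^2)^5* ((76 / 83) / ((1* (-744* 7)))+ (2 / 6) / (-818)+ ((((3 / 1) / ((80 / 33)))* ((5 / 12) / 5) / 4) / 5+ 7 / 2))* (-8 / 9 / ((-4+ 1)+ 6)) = -616004085996322816 / 552487425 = -1114964898.97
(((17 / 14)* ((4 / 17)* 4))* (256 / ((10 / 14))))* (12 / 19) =24576 / 95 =258.69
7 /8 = 0.88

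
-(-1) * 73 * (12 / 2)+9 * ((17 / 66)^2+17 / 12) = 54613 / 121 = 451.35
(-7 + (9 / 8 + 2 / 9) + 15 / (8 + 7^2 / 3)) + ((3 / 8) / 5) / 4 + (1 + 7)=313511 / 105120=2.98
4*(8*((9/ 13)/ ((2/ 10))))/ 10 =144/ 13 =11.08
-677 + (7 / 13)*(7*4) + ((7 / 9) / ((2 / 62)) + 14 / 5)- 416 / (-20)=-359314 / 585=-614.21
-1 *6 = -6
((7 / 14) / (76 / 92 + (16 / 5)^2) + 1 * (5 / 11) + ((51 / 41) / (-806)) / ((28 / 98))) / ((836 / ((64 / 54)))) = 4573490858 / 6526097554977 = 0.00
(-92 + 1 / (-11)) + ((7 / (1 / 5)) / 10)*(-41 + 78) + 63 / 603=55295 / 1474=37.51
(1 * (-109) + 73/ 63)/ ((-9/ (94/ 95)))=638636/ 53865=11.86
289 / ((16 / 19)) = 5491 / 16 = 343.19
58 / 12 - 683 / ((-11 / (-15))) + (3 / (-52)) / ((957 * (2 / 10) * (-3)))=-15369283 / 16588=-926.53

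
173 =173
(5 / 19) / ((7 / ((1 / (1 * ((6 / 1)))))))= 5 / 798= 0.01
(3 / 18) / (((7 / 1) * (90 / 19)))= 0.01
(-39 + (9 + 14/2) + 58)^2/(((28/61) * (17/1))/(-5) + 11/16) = -5978000/4261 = -1402.96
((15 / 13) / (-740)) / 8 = -3 / 15392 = -0.00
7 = 7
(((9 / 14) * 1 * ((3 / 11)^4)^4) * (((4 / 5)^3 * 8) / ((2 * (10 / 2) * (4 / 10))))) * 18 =446308403328 / 40206013630625640875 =0.00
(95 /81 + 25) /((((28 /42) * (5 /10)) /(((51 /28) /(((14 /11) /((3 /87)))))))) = 49555 /12789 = 3.87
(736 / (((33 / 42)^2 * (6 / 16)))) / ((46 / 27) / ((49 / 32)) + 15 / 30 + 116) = 1017870336 / 37655563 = 27.03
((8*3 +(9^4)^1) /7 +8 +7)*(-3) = -20070 /7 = -2867.14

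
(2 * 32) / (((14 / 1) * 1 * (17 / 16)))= 4.30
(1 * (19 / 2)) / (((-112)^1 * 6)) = -19 / 1344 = -0.01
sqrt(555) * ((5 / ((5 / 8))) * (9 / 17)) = 72 * sqrt(555) / 17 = 99.78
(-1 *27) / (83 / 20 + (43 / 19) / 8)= -6840 / 1123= -6.09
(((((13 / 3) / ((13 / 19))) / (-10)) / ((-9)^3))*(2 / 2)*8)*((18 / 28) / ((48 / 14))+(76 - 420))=-104519 / 43740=-2.39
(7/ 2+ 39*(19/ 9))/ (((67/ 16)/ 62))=255440/ 201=1270.85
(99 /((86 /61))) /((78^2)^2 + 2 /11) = 66429 /35016243148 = 0.00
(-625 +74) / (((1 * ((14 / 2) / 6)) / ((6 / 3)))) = -6612 / 7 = -944.57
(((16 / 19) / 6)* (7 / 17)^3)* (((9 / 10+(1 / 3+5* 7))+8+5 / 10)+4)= 117992 / 247095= 0.48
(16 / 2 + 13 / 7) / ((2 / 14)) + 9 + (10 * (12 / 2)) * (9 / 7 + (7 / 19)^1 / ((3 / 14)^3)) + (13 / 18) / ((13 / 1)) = 638865 / 266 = 2401.75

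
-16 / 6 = -8 / 3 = -2.67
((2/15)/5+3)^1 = 227/75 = 3.03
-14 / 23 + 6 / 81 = -332 / 621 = -0.53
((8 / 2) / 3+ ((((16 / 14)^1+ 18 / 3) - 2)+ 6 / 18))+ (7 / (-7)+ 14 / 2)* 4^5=129167 / 21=6150.81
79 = 79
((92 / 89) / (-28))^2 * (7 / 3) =529 / 166341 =0.00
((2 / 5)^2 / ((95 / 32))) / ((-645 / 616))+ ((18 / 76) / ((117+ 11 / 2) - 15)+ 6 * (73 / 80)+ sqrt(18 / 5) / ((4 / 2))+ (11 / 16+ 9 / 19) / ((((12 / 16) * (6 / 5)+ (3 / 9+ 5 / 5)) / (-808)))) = -340487788153 / 821085000+ 3 * sqrt(10) / 10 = -413.73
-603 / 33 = -201 / 11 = -18.27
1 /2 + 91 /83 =265 /166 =1.60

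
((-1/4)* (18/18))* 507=-507/4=-126.75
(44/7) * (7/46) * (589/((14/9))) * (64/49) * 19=70906176/7889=8987.98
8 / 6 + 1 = 7 / 3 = 2.33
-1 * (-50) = 50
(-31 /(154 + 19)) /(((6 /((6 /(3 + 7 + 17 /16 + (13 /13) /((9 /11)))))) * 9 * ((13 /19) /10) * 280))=-2356 /27849367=-0.00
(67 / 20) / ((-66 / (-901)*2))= 60367 / 2640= 22.87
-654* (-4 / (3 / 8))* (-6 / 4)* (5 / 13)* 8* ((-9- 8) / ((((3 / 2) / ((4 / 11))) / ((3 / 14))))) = 28433.65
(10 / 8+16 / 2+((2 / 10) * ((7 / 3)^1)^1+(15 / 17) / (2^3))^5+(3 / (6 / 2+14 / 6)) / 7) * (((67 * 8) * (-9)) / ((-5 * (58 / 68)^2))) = 155663823134778729133 / 12494662992000000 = 12458.43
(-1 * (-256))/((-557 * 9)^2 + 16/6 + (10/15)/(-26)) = 4992/490038347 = 0.00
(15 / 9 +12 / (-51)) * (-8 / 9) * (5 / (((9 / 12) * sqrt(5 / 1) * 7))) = -2336 * sqrt(5) / 9639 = -0.54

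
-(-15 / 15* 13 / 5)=13 / 5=2.60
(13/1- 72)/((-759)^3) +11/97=4809705992/42412811463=0.11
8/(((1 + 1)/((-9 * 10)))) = -360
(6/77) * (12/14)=36/539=0.07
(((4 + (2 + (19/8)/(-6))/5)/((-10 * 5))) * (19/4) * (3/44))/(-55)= 19703/38720000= 0.00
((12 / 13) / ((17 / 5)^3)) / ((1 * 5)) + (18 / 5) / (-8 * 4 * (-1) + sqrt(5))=38317044 / 325412555 - 18 * sqrt(5) / 5095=0.11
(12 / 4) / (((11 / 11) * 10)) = 3 / 10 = 0.30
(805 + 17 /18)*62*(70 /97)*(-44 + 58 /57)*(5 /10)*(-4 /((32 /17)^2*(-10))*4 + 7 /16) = -2194247943475 /3184704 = -688995.88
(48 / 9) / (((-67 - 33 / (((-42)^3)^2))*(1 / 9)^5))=-576216596358144 / 122588375627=-4700.42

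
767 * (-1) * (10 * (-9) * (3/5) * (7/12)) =48321/2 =24160.50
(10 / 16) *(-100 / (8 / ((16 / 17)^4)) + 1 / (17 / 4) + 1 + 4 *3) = 2.14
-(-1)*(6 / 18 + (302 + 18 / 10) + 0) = 4562 / 15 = 304.13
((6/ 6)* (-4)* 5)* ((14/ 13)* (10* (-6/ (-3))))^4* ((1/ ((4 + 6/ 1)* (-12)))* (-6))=-6146560000/ 28561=-215208.15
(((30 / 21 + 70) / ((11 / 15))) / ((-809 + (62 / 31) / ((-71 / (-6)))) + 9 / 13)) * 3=-5191875 / 14358806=-0.36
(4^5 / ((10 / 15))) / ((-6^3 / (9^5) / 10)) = -4199040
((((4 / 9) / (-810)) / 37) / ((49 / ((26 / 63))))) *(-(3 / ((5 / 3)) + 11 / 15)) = 1976 / 6244923825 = 0.00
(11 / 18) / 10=11 / 180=0.06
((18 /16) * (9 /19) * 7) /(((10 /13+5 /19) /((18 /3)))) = 7371 /340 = 21.68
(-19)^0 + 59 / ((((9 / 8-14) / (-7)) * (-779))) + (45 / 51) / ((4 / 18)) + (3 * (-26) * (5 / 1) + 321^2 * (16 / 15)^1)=1493957255501 / 13640290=109525.33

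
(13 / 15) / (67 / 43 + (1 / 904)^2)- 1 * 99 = -80852146031 / 821302725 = -98.44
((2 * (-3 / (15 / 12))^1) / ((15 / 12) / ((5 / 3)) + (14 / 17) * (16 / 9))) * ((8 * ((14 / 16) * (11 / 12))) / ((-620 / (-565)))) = -2662506 / 210025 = -12.68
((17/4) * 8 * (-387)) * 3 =-39474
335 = 335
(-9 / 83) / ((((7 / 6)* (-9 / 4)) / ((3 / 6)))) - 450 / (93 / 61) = -5315778 / 18011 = -295.14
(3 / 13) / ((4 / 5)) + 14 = 14.29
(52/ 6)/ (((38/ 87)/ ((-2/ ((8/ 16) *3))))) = -1508/ 57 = -26.46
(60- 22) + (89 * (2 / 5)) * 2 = 546 / 5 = 109.20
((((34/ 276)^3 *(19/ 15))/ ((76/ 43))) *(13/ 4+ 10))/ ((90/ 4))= 11196727/ 14191588800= 0.00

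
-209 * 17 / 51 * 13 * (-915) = 828685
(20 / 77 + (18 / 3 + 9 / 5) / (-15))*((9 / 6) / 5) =-0.08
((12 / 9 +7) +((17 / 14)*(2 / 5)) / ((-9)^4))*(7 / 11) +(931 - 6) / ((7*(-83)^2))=92615349041 / 17401510665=5.32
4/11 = 0.36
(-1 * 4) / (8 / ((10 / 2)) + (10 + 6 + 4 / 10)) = -2 / 9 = -0.22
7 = 7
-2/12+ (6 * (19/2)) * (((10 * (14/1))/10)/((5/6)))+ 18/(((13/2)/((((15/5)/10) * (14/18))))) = 373651/390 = 958.08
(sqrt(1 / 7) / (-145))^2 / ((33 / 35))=1 / 138765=0.00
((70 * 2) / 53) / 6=70 / 159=0.44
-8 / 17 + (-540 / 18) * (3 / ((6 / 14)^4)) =-408242 / 153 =-2668.25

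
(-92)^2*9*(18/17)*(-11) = -15082848/17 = -887226.35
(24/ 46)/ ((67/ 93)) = 0.72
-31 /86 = -0.36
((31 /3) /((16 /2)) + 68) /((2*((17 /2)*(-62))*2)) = -1663 /50592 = -0.03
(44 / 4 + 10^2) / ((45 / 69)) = 851 / 5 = 170.20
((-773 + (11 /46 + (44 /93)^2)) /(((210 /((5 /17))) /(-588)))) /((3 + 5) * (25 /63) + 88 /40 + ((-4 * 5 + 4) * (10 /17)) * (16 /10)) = -75302452015 /1146239477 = -65.70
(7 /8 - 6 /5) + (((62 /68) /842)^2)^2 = -1091484064555498011 /3358412506338817280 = -0.32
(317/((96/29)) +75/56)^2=4257693001/451584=9428.35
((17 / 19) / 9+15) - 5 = 1727 / 171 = 10.10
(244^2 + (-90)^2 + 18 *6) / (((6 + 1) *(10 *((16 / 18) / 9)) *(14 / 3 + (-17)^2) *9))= 114318 / 30835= 3.71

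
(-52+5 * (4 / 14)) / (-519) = 118 / 1211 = 0.10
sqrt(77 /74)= 1.02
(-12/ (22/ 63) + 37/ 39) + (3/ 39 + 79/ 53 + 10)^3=16345960255645/ 10793731377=1514.39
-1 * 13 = -13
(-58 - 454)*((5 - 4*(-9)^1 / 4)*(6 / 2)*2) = -43008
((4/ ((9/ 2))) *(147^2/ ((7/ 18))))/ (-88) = -6174/ 11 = -561.27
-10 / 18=-5 / 9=-0.56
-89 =-89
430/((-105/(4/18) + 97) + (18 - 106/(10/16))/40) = -43000/37929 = -1.13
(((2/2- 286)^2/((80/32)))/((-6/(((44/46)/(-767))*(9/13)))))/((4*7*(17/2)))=536085/27290627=0.02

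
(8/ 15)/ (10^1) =4/ 75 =0.05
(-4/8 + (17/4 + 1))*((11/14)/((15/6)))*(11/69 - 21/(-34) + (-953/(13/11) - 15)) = -5230619801/4269720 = -1225.05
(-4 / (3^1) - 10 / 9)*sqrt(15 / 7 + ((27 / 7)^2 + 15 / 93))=-10.13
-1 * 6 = -6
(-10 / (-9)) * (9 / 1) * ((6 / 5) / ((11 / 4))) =48 / 11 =4.36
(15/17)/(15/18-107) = -90/10829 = -0.01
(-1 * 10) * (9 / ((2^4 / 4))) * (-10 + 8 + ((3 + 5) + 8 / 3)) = -195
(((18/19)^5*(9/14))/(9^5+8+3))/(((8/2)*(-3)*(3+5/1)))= -177147/2047337697160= -0.00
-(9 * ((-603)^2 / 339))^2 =-1189903543929 / 12769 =-93186901.40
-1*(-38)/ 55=38/ 55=0.69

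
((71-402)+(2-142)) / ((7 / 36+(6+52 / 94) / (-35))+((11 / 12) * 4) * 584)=-3984660 / 18115741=-0.22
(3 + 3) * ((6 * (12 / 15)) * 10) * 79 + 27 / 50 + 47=1139977 / 50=22799.54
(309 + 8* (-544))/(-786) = 5.14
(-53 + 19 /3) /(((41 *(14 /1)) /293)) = -2930 /123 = -23.82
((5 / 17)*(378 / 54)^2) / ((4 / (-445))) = -109025 / 68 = -1603.31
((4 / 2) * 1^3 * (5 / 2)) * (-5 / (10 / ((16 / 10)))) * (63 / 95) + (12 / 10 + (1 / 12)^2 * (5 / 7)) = -138629 / 95760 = -1.45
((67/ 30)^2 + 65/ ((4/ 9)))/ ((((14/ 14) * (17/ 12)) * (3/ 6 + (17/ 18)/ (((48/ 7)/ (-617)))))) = -39200832/ 31021175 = -1.26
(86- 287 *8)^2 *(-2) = -9768200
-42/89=-0.47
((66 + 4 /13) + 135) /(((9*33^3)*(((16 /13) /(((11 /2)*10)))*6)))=13085 /2822688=0.00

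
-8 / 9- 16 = -152 / 9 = -16.89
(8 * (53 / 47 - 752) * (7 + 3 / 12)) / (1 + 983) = -1023439 / 23124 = -44.26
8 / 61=0.13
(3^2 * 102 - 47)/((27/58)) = 50518/27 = 1871.04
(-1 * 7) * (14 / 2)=-49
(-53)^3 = -148877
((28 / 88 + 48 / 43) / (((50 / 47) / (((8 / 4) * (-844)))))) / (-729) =26914738 / 8620425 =3.12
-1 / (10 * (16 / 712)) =-89 / 20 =-4.45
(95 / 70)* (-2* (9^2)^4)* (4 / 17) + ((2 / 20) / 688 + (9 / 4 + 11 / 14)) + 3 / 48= -22508266939791 / 818720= -27492020.40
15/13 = 1.15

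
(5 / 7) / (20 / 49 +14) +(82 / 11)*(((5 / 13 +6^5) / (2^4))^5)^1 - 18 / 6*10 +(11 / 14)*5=1069700073498693955705303073323 / 5291174806421504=202166836786507.00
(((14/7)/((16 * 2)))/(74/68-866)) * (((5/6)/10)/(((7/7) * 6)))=-17/16938432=-0.00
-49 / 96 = -0.51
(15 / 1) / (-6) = -5 / 2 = -2.50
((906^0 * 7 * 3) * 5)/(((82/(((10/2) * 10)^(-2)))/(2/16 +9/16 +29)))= 399/26240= 0.02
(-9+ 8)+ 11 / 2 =9 / 2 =4.50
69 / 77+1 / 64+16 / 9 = 119285 / 44352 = 2.69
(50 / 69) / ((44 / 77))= 175 / 138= 1.27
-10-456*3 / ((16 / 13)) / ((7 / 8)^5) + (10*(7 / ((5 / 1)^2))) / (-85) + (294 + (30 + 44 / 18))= -118971667282 / 64286775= -1850.64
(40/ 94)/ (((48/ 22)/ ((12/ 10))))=11/ 47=0.23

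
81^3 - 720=530721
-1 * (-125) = 125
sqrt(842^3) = 842*sqrt(842) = 24432.51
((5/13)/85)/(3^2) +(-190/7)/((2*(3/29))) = -131.19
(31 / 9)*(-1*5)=-17.22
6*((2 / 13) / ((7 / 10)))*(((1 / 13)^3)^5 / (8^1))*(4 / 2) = 30 / 4657916264282258887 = 0.00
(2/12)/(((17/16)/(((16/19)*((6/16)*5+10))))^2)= 14.76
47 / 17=2.76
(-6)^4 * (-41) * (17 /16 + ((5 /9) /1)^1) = -85977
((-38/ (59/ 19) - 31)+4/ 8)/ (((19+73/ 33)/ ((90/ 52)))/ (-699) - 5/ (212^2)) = 23526879028488/ 9713416325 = 2422.10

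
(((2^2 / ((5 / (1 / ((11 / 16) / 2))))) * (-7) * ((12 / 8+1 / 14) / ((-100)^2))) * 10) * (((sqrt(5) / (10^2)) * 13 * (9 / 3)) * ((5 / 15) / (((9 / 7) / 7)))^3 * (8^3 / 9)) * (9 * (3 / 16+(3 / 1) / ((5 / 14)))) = -44830857344 * sqrt(5) / 170859375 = -586.71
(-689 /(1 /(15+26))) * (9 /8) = -254241 /8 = -31780.12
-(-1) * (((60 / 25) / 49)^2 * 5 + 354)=354.01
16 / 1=16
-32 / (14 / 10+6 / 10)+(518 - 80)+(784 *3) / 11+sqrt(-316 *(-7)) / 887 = 2 *sqrt(553) / 887+6994 / 11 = 635.87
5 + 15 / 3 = 10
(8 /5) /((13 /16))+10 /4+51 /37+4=47367 /4810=9.85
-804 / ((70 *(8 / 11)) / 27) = -59697 / 140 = -426.41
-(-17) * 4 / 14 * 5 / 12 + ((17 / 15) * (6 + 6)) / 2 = 1853 / 210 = 8.82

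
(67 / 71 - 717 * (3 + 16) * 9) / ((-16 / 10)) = 21762575 / 284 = 76628.79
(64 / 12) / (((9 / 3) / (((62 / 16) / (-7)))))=-62 / 63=-0.98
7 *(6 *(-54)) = -2268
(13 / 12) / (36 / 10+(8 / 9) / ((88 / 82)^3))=519090 / 2069581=0.25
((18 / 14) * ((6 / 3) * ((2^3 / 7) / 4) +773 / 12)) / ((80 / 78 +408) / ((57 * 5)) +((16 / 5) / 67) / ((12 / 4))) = 2439206757 / 42361088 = 57.58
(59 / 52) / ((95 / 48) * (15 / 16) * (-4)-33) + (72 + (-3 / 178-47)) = 149389025 / 5986318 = 24.96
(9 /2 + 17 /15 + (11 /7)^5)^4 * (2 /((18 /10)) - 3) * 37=-2179040601884215987451039003669 /581685621309591487290000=-3746079.54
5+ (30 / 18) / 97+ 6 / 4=3793 / 582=6.52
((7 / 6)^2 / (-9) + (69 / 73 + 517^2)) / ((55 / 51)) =107472949519 / 433620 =247850.54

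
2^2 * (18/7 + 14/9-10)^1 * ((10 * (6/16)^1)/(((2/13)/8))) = -96200/21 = -4580.95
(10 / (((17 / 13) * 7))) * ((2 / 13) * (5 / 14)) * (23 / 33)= 1150 / 27489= 0.04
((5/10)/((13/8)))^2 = 0.09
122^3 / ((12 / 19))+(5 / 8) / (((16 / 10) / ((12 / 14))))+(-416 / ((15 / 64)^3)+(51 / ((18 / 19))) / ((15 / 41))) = 2149253923829 / 756000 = 2842928.47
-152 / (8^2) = -19 / 8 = -2.38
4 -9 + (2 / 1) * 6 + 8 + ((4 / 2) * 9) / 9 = 17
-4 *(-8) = 32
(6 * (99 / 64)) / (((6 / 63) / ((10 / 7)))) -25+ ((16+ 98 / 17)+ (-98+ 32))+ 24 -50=23927 / 544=43.98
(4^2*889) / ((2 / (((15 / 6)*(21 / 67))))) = 5572.84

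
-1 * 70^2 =-4900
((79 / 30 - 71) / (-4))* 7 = 14357 / 120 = 119.64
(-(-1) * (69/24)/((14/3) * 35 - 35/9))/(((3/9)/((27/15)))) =0.10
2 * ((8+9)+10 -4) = 46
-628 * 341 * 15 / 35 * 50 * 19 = -610321800 / 7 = -87188828.57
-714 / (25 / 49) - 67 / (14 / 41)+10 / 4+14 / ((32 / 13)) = -4444907 / 2800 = -1587.47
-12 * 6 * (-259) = 18648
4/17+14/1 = 242/17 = 14.24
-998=-998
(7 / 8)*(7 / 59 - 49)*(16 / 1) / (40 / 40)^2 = -40376 / 59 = -684.34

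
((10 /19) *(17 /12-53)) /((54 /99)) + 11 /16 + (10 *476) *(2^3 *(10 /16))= 64982501 /2736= 23750.91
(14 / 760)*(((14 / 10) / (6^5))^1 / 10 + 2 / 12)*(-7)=-3175543 / 147744000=-0.02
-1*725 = -725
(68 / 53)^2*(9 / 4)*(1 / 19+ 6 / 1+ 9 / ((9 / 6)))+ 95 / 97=236174297 / 5176987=45.62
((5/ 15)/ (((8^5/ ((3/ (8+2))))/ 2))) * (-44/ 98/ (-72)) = 11/ 289013760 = 0.00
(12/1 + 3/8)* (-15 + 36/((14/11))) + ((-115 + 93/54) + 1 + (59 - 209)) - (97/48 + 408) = -511951/1008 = -507.89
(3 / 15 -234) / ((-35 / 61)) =10187 / 25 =407.48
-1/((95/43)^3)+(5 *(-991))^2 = 21050292354868/857375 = 24552024.91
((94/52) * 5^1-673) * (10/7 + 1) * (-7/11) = 1026.12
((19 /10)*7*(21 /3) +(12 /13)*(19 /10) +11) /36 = 1529 /520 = 2.94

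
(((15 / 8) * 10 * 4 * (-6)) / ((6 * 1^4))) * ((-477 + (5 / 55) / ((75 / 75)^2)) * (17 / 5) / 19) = 1337730 / 209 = 6400.62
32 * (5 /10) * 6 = 96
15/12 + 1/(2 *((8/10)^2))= 65/32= 2.03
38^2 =1444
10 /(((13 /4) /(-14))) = -43.08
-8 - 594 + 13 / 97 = -58381 / 97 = -601.87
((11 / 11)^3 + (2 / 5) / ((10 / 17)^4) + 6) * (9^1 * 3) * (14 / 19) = 48860469 / 237500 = 205.73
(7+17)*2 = 48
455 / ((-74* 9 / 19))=-8645 / 666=-12.98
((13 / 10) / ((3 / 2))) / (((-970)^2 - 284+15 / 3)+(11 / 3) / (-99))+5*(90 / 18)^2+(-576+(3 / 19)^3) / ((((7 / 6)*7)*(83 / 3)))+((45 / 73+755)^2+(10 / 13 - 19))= 571060.42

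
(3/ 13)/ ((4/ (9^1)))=27/ 52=0.52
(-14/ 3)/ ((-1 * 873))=14/ 2619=0.01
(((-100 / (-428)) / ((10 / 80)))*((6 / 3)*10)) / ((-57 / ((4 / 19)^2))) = -64000 / 2201739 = -0.03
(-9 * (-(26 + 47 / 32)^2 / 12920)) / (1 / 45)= 62583921 / 2646016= 23.65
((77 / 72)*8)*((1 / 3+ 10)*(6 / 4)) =2387 / 18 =132.61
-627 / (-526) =627 / 526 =1.19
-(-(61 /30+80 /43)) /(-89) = -0.04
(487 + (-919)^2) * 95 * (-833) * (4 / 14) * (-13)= 248384958640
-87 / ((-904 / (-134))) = -5829 / 452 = -12.90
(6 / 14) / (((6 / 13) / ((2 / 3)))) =13 / 21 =0.62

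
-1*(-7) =7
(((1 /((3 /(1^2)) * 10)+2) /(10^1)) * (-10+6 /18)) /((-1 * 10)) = 1769 /9000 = 0.20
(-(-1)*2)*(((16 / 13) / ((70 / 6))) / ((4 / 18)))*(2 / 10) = 432 / 2275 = 0.19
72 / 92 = 18 / 23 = 0.78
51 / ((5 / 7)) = 357 / 5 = 71.40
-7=-7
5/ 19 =0.26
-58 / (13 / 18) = -1044 / 13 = -80.31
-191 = -191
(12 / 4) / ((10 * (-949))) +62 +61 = 123.00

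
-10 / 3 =-3.33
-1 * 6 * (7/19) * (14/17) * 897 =-527436/323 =-1632.93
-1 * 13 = -13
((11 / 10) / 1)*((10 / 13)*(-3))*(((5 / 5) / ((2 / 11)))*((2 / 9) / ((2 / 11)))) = -1331 / 78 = -17.06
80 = 80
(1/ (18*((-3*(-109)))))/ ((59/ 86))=43/ 173637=0.00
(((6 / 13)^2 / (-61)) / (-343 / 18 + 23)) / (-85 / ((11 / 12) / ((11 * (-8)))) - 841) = -648 / 5357061541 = -0.00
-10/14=-5/7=-0.71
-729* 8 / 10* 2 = -5832 / 5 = -1166.40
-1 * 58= -58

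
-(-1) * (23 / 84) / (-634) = -0.00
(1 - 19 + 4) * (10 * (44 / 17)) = -6160 / 17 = -362.35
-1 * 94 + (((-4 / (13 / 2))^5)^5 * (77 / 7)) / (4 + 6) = -94.00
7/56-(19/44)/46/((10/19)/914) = -20464/1265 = -16.18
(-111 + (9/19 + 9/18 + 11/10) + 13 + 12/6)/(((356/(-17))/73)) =11073443/33820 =327.42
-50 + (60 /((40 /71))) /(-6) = -271 /4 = -67.75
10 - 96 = -86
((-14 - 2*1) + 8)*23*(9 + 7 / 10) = -8924 / 5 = -1784.80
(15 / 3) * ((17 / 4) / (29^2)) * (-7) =-595 / 3364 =-0.18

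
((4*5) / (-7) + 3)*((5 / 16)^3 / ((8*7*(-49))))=-125 / 78675968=-0.00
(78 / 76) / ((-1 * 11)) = -39 / 418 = -0.09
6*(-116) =-696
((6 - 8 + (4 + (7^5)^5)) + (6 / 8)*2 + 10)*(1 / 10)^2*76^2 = 1936503086794765316784802 / 25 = 77460123471790612671392.08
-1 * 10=-10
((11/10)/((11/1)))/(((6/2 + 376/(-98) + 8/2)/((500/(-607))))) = -490/18817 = -0.03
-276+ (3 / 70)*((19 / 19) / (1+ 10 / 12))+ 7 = -103556 / 385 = -268.98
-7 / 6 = -1.17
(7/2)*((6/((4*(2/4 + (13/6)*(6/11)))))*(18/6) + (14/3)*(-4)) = -12425/222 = -55.97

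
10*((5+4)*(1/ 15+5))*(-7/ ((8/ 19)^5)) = -987963501/ 4096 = -241202.03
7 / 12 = 0.58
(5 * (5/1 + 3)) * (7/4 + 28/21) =370/3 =123.33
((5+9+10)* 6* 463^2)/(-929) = -30869136/929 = -33228.35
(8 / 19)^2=64 / 361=0.18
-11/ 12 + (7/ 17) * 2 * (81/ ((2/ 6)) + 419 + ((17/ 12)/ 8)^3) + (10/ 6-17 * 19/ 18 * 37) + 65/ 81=-2644368635/ 22560768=-117.21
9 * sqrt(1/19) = 9 * sqrt(19)/19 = 2.06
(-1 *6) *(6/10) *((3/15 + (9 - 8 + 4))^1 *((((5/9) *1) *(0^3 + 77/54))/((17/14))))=-28028/2295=-12.21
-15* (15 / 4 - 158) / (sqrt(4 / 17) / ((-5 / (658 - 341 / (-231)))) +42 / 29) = -11318272170975* sqrt(17) / 1289734185728 - 1056382590375 / 1289734185728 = -37.00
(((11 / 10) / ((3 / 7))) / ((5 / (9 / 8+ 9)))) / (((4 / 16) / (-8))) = -166.32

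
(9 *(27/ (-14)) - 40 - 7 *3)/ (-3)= 1097/ 42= 26.12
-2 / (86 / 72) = -72 / 43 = -1.67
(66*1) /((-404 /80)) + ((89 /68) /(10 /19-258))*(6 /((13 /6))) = -1428631359 /109194332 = -13.08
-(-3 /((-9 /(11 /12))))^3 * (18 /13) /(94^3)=-1331 /27987358464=-0.00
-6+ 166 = 160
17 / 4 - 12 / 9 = 35 / 12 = 2.92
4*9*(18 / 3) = 216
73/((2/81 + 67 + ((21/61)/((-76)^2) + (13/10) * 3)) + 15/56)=72917696880/71112342709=1.03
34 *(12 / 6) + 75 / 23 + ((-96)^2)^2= 1953498727 / 23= 84934727.26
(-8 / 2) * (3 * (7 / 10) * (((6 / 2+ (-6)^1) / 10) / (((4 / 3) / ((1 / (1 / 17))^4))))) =15785469 / 100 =157854.69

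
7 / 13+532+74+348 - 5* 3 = 12214 / 13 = 939.54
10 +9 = 19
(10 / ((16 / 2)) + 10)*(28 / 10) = 63 / 2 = 31.50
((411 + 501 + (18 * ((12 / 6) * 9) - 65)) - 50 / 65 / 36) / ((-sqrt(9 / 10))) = -274009 * sqrt(10) / 702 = -1234.32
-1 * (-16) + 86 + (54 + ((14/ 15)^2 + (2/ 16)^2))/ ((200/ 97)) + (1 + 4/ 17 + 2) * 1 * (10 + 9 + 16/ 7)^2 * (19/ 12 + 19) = 72692705085569/ 2399040000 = 30300.75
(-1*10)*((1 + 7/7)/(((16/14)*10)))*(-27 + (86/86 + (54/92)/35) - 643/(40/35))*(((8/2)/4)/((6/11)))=41697007/22080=1888.45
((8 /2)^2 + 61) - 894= -817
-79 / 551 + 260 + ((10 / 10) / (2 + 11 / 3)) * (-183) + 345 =5363193 / 9367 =572.56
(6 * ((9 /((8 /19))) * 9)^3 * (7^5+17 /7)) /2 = 643366003899681 /1792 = 359021207533.30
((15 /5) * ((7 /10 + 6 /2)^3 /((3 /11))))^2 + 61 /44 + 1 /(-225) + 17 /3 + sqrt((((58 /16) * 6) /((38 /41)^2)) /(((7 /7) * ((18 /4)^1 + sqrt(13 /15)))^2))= 310460.87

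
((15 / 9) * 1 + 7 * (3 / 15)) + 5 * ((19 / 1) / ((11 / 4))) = 6206 / 165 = 37.61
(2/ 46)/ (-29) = -1/ 667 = -0.00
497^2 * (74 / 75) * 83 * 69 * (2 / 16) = 17446986697 / 100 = 174469866.97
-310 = -310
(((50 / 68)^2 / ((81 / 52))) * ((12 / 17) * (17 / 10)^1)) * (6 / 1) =6500 / 2601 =2.50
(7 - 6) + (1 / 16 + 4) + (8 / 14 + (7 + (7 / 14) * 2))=1527 / 112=13.63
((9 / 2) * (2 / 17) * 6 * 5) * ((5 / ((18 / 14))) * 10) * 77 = 808500 / 17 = 47558.82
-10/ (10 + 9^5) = -0.00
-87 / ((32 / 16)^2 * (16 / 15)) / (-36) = 145 / 256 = 0.57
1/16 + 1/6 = 11/48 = 0.23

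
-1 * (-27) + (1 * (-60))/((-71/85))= 7017/71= 98.83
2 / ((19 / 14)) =28 / 19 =1.47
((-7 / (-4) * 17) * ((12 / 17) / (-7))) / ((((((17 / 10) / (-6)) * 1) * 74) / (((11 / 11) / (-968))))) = -45 / 304436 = -0.00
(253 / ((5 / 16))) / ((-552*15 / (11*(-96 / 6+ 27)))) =-2662 / 225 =-11.83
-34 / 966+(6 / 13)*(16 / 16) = 2677 / 6279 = 0.43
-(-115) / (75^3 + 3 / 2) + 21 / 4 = 17719733 / 3375012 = 5.25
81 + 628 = 709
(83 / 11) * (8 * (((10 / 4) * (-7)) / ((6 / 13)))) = -75530 / 33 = -2288.79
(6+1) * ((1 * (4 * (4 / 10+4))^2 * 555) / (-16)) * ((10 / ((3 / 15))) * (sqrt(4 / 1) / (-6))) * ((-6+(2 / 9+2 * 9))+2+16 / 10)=178506944 / 9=19834104.89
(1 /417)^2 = 1 /173889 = 0.00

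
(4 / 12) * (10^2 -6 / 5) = 494 / 15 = 32.93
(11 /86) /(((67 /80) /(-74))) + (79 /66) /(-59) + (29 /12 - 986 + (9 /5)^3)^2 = 4021815684952708201 /4206980250000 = 955986.35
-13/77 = -0.17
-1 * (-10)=10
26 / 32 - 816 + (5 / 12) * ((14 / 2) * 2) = -38849 / 48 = -809.35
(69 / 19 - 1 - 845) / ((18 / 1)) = -5335 / 114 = -46.80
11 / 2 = 5.50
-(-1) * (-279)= -279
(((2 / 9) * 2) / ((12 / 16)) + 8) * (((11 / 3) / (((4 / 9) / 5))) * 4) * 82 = 1046320 / 9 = 116257.78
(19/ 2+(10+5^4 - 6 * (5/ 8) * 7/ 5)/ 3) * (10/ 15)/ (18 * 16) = 2633/ 5184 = 0.51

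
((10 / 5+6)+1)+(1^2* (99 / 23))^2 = 14562 / 529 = 27.53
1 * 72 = 72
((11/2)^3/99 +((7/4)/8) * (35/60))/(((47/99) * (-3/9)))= -68739/6016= -11.43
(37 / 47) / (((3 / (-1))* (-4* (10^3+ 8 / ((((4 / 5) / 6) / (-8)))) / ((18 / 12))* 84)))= 37 / 16423680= 0.00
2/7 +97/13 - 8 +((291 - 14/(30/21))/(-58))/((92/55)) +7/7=-522279/242788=-2.15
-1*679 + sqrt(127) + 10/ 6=-2032/ 3 + sqrt(127)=-666.06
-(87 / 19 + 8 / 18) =-859 / 171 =-5.02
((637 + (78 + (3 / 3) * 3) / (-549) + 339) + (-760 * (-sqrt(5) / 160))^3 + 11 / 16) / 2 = 953103 / 1952 + 34295 * sqrt(5) / 128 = 1087.38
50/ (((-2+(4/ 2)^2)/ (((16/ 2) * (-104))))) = -20800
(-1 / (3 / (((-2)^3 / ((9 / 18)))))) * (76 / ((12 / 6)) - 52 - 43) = -304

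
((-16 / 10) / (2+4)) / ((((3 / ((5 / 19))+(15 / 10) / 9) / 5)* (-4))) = 10 / 347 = 0.03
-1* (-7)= 7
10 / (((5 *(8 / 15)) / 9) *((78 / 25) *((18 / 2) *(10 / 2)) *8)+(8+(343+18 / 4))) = 100 / 6883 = 0.01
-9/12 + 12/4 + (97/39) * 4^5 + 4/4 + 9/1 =2559.12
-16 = -16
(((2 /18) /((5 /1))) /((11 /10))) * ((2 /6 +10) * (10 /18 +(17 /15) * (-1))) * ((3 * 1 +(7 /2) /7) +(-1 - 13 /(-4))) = -9269 /13365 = -0.69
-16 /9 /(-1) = 16 /9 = 1.78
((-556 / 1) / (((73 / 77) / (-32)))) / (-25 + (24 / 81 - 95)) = -1155924 / 7373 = -156.78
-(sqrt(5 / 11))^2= -5 / 11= -0.45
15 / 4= 3.75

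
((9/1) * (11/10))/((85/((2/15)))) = 33/2125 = 0.02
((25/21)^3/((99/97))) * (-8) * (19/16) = -15.70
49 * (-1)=-49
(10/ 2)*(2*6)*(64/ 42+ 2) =1480/ 7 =211.43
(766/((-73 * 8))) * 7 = -2681/292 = -9.18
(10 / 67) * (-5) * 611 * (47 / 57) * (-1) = 1435850 / 3819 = 375.98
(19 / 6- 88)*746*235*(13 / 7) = -580013135 / 21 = -27619673.10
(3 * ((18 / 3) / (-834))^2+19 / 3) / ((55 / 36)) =4405296 / 1062655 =4.15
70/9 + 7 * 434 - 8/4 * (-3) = 27466/9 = 3051.78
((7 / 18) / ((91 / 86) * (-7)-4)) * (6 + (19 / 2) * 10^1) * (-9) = 30401 / 981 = 30.99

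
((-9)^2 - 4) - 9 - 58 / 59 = 3954 / 59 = 67.02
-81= -81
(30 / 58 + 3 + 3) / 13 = 189 / 377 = 0.50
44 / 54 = 22 / 27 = 0.81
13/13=1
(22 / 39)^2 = 484 / 1521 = 0.32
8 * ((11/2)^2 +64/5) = 1722/5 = 344.40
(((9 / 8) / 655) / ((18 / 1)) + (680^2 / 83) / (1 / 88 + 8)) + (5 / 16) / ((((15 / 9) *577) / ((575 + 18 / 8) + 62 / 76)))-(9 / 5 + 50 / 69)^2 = 29413560333099657613 / 42677092501012800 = 689.21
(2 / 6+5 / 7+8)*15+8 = 1006 / 7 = 143.71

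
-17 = -17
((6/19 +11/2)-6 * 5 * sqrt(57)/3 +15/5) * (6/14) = -28.58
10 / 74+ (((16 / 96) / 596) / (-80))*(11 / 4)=5721193 / 42339840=0.14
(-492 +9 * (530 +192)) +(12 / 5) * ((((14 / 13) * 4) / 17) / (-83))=550839618 / 91715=6005.99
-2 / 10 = -1 / 5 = -0.20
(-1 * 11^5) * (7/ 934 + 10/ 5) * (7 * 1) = -2113794375/ 934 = -2263163.14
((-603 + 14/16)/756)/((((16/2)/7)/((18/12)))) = -4817/4608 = -1.05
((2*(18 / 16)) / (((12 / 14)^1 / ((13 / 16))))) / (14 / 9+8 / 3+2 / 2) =2457 / 6016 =0.41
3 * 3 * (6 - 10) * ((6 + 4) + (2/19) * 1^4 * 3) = -7056/19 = -371.37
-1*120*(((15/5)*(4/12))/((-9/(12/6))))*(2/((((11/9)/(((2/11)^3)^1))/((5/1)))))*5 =96000/14641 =6.56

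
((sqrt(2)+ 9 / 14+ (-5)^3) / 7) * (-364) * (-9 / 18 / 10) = -319.65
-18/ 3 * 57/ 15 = -114/ 5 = -22.80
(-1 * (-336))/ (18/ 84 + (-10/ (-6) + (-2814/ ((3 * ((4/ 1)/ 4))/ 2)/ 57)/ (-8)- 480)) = -16758/ 23641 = -0.71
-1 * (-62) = 62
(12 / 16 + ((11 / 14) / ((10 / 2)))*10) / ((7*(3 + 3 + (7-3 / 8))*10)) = 13 / 4949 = 0.00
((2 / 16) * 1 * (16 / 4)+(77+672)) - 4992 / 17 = 15499 / 34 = 455.85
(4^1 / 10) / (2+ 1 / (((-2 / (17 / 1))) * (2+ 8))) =8 / 23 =0.35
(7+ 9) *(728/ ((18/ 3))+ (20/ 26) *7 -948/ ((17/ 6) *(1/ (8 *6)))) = -169022752/ 663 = -254936.28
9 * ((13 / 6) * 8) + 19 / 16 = 2515 / 16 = 157.19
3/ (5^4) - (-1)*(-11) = -6872/ 625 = -11.00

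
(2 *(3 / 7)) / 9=2 / 21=0.10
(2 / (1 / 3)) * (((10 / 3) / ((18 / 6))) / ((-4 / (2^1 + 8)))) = -50 / 3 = -16.67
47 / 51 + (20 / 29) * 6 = 7483 / 1479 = 5.06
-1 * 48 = -48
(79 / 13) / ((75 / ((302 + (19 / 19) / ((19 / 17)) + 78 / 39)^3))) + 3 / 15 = 5119369301936 / 2229175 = 2296530.91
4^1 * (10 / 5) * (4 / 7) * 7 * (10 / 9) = 320 / 9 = 35.56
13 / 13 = 1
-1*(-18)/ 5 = 18/ 5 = 3.60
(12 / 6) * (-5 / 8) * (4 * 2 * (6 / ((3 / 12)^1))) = -240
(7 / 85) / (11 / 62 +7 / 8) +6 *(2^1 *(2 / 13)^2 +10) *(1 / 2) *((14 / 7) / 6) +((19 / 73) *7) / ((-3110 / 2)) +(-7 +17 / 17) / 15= 165547620515 / 17023912659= 9.72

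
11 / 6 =1.83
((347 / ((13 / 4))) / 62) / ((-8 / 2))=-347 / 806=-0.43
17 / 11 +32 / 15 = 607 / 165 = 3.68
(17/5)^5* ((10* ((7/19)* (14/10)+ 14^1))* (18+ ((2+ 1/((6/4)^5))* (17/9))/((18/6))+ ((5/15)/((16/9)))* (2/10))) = 19916606946064409/15582375000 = 1278149.64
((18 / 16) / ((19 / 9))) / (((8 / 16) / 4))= 81 / 19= 4.26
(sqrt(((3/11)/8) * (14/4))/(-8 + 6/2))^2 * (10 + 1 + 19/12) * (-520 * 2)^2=714532/11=64957.45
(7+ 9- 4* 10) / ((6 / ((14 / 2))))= -28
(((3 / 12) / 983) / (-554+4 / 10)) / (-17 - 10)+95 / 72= 387734525 / 293861952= 1.32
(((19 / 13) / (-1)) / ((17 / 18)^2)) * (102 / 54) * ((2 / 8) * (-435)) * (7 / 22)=520695 / 4862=107.09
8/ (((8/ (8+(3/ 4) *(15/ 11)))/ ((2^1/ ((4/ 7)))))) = 2779/ 88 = 31.58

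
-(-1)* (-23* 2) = -46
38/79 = 0.48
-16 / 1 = -16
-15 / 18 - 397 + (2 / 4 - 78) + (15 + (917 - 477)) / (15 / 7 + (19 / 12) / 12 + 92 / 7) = -20785546 / 46623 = -445.82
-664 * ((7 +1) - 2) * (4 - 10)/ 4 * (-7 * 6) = -250992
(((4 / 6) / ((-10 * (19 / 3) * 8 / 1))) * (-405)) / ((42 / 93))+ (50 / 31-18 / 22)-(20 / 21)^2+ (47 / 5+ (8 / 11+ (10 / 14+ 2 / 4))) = 2836491233 / 228579120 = 12.41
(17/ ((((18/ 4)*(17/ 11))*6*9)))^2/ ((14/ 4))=242/ 413343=0.00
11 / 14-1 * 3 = -2.21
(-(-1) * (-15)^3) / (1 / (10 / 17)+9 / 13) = -438750 / 311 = -1410.77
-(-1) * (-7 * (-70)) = 490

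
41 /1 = 41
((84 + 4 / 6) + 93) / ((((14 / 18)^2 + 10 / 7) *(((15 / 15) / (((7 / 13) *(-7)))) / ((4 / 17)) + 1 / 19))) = -375144588 / 4615459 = -81.28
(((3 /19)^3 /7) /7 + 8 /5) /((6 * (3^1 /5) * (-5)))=-2688863 /30248190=-0.09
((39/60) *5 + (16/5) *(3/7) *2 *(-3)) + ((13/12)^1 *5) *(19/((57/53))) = 57151/630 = 90.72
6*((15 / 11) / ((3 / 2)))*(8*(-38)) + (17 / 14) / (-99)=-2298257 / 1386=-1658.19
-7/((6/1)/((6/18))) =-7/18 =-0.39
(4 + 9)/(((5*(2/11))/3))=429/10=42.90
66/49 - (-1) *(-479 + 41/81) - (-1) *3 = -1881889/3969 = -474.15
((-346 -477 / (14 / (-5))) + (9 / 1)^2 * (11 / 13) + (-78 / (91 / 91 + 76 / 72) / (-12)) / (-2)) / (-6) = 182972 / 10101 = 18.11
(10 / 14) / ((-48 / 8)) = -5 / 42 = -0.12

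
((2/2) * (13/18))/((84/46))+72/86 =40073/32508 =1.23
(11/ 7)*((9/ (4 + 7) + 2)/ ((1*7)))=31/ 49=0.63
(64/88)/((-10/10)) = -8/11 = -0.73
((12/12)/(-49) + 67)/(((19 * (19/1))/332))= 61.60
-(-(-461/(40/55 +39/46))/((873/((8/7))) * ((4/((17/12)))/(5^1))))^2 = -98283529578025/213493039182801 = -0.46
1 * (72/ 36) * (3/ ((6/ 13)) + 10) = 33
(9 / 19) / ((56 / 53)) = 477 / 1064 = 0.45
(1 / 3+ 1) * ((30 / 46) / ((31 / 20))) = 400 / 713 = 0.56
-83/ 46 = -1.80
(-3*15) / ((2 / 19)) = -855 / 2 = -427.50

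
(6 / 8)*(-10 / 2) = -15 / 4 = -3.75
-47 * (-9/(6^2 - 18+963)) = 47/109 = 0.43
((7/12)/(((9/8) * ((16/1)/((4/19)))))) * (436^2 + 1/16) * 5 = 106453795/16416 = 6484.76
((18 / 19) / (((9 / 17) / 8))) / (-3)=-272 / 57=-4.77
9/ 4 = 2.25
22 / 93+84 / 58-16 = -38608 / 2697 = -14.32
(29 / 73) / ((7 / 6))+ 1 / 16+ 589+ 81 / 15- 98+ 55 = 551.80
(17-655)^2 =407044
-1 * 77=-77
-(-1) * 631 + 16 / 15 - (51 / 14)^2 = 618.80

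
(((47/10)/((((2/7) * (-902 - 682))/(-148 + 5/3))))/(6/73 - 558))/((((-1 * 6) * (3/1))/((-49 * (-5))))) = 516629687/13934840832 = 0.04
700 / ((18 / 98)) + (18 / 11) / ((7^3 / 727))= 129531674 / 33957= 3814.58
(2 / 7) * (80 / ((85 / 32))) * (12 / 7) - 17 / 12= 133295 / 9996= 13.33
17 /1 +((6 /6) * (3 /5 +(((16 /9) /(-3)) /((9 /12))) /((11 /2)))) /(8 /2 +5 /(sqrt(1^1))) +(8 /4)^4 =1325168 /40095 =33.05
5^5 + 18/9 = 3127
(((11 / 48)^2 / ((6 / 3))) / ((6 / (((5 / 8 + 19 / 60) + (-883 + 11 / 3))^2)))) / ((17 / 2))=1344386913529 / 3384115200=397.26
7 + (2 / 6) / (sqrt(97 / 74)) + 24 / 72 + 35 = 42.62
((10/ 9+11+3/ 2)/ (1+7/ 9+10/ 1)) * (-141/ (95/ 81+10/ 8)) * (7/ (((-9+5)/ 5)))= 19587015/ 33284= 588.48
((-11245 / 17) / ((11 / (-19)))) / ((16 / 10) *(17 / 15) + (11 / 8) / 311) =39868023000 / 63429091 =628.54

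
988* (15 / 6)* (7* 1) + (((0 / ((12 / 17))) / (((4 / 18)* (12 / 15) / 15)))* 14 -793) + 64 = 16561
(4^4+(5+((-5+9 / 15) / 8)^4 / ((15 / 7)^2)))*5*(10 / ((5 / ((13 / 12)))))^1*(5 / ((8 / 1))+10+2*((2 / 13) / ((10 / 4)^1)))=1945120503663 / 64000000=30392.51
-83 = -83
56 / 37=1.51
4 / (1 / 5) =20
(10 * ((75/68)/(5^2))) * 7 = 105/34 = 3.09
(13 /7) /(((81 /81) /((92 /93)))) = 1196 /651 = 1.84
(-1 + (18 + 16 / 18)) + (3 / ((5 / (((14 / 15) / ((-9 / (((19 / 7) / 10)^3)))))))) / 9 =887505641 / 49612500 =17.89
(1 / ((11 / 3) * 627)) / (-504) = -1 / 1158696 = -0.00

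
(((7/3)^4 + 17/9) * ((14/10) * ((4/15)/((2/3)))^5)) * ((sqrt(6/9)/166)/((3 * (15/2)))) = 572096 * sqrt(6)/14181328125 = 0.00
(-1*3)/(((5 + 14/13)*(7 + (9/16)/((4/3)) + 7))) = -0.03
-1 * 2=-2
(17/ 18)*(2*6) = 11.33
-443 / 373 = -1.19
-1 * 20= -20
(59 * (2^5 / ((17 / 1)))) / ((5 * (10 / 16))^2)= 120832 / 10625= 11.37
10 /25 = 2 /5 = 0.40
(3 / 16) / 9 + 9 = 433 / 48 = 9.02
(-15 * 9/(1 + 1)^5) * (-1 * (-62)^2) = 129735/8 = 16216.88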